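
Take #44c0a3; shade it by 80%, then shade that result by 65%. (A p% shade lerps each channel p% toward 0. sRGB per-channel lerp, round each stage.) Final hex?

#44c0a3 is rgb(68, 192, 163).
Lerp each channel 80% toward 0:
  R: 68 + 0.8×(0−68) = 68 − 54.4 = 13.6 → 14
  G: 192 − 153.6 = 38.4 → 38
  B: 163 + 0.8×(0−163) = 163 − 130.4 = 32.6 → 33
After the shade: rgb(14, 38, 33) = #0e2621.
A 65% shade moves each channel 65% toward 0:
  R: 14 − 9.1 = 4.9 → 5
  G: 38 + 0.65×(0−38) = 38 − 24.7 = 13.3 → 13
  B: 33 + 0.65×(0−33) = 33 − 21.45 = 11.55 → 12
rgb(5, 13, 12) = #050d0c.

#050d0c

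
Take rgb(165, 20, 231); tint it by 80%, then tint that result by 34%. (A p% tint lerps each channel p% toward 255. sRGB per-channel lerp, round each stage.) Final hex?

Lerp each channel 80% toward 255:
  R: 165 + 72 = 237 → 237
  G: 20 + 0.8×(255−20) = 20 + 188 = 208 → 208
  B: 231 + 0.8×(255−231) = 231 + 19.2 = 250.2 → 250
After the tint: rgb(237, 208, 250) = #edd0fa.
Lerp each channel 34% toward 255:
  R: 237 + 0.34×(255−237) = 237 + 6.12 = 243.12 → 243
  G: 208 + 0.34×(255−208) = 208 + 15.98 = 223.98 → 224
  B: 250 + 1.7 = 251.7 → 252
rgb(243, 224, 252) = #f3e0fc.

#f3e0fc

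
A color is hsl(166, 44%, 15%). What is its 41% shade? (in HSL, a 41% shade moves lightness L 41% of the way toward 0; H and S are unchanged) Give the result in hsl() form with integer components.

hsl(166, 44%, 9%)

L moves 41% from 15 toward 0: 15 − 6.15 = 8.85 → 9.
H and S are unchanged.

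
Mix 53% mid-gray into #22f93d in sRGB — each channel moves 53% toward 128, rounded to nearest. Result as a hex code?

#22f93d is rgb(34, 249, 61).
A 53% tone moves each channel 53% toward 128:
  R: 34 + 49.82 = 83.82 → 84
  G: 249 + 0.53×(128−249) = 249 − 64.13 = 184.87 → 185
  B: 61 + 35.51 = 96.51 → 97
rgb(84, 185, 97) = #54b961.

#54b961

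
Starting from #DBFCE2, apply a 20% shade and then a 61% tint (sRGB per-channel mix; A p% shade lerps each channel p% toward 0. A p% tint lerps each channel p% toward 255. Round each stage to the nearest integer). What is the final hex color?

#DBFCE2 is rgb(219, 252, 226).
A 20% shade moves each channel 20% toward 0:
  R: 219 + 0.2×(0−219) = 219 − 43.8 = 175.2 → 175
  G: 252 + 0.2×(0−252) = 252 − 50.4 = 201.6 → 202
  B: 226 − 45.2 = 180.8 → 181
After the shade: rgb(175, 202, 181) = #AFCAB5.
Per channel, c → c + 0.61(255 − c):
  R: 175 + 48.8 = 223.8 → 224
  G: 202 + 0.61×(255−202) = 202 + 32.33 = 234.33 → 234
  B: 181 + 45.14 = 226.14 → 226
rgb(224, 234, 226) = #E0EAE2.

#E0EAE2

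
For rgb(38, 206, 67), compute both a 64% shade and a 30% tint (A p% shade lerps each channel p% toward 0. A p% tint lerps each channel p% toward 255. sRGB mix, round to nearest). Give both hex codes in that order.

#0e4a18, #67dd7b

64% shade:
  R: 38 + 0.64×(0−38) = 38 − 24.32 = 13.68 → 14
  G: 206 + 0.64×(0−206) = 206 − 131.84 = 74.16 → 74
  B: 67 + 0.64×(0−67) = 67 − 42.88 = 24.12 → 24
  → #0e4a18
30% tint:
  R: 38 + 0.3×(255−38) = 38 + 65.1 = 103.1 → 103
  G: 206 + 14.7 = 220.7 → 221
  B: 67 + 56.4 = 123.4 → 123
  → #67dd7b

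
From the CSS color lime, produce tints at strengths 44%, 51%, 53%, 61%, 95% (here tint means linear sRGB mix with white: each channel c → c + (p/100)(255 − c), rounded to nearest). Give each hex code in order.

#70ff70, #82ff82, #87ff87, #9cff9c, #f2fff2

CSS lime is rgb(0, 255, 0).
44%: (0 + 112.2 = 112.2→112, 255→255, 0 + 112.2 = 112.2→112) → #70ff70
51%: (0 + 130.05 = 130.05→130, 255→255, 0 + 130.05 = 130.05→130) → #82ff82
53%: (0 + 135.15 = 135.15→135, 255→255, 0 + 135.15 = 135.15→135) → #87ff87
61%: (0 + 155.55 = 155.55→156, 255→255, 0 + 155.55 = 155.55→156) → #9cff9c
95%: (0 + 242.25 = 242.25→242, 255→255, 0 + 242.25 = 242.25→242) → #f2fff2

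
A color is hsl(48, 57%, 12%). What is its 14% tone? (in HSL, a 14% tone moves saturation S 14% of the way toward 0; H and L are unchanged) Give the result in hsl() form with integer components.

S moves 14% from 57 toward 0: 57 − 7.98 = 49.02 → 49.
H and L are unchanged.

hsl(48, 49%, 12%)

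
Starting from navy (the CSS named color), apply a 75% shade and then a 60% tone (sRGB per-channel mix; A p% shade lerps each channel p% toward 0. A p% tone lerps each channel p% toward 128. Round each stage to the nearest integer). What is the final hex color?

CSS navy is rgb(0, 0, 128).
A 75% shade moves each channel 75% toward 0:
  R: 0 + 0.75×(0−0) = 0 + 0 = 0 → 0
  G: 0 + 0 = 0 → 0
  B: 128 + 0.75×(0−128) = 128 − 96 = 32 → 32
After the shade: rgb(0, 0, 32) = #000020.
A 60% tone moves each channel 60% toward 128:
  R: 0 + 76.8 = 76.8 → 77
  G: 0 + 76.8 = 76.8 → 77
  B: 32 + 0.6×(128−32) = 32 + 57.6 = 89.6 → 90
rgb(77, 77, 90) = #4d4d5a.

#4d4d5a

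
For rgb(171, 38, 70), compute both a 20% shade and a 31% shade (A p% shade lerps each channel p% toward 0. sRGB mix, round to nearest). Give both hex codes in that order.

20% shade:
  R: 171 + 0.2×(0−171) = 171 − 34.2 = 136.8 → 137
  G: 38 − 7.6 = 30.4 → 30
  B: 70 + 0.2×(0−70) = 70 − 14 = 56 → 56
  → #891E38
31% shade:
  R: 171 − 53.01 = 117.99 → 118
  G: 38 + 0.31×(0−38) = 38 − 11.78 = 26.22 → 26
  B: 70 + 0.31×(0−70) = 70 − 21.7 = 48.3 → 48
  → #761A30

#891E38, #761A30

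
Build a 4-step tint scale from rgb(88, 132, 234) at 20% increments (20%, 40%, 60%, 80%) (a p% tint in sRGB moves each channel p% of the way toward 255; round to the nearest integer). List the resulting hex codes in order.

#799dee, #9bb5f2, #bccef7, #dee6fb

20%: (88 + 33.4 = 121.4→121, 132 + 24.6 = 156.6→157, 234 + 4.2 = 238.2→238) → #799dee
40%: (88 + 66.8 = 154.8→155, 132 + 49.2 = 181.2→181, 234 + 8.4 = 242.4→242) → #9bb5f2
60%: (88 + 100.2 = 188.2→188, 132 + 73.8 = 205.8→206, 234 + 12.6 = 246.6→247) → #bccef7
80%: (88 + 133.6 = 221.6→222, 132 + 98.4 = 230.4→230, 234 + 16.8 = 250.8→251) → #dee6fb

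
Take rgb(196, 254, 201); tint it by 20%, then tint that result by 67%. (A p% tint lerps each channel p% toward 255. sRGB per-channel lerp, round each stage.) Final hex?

#EFFFF1

A 20% tint moves each channel 20% toward 255:
  R: 196 + 11.8 = 207.8 → 208
  G: 254 + 0.2×(255−254) = 254 + 0.2 = 254.2 → 254
  B: 201 + 0.2×(255−201) = 201 + 10.8 = 211.8 → 212
After the tint: rgb(208, 254, 212) = #D0FED4.
A 67% tint moves each channel 67% toward 255:
  R: 208 + 31.49 = 239.49 → 239
  G: 254 + 0.67 = 254.67 → 255
  B: 212 + 0.67×(255−212) = 212 + 28.81 = 240.81 → 241
rgb(239, 255, 241) = #EFFFF1.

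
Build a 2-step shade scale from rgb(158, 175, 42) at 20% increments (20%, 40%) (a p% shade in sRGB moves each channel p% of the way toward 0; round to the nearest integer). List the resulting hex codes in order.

#7e8c22, #5f6919

20%: (158 − 31.6 = 126.4→126, 175 − 35 = 140→140, 42 − 8.4 = 33.6→34) → #7e8c22
40%: (158 − 63.2 = 94.8→95, 175 − 70 = 105→105, 42 − 16.8 = 25.2→25) → #5f6919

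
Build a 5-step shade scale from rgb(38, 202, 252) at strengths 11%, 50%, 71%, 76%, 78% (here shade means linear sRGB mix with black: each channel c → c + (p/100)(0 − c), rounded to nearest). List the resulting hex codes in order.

11%: (38 − 4.18 = 33.82→34, 202 − 22.22 = 179.78→180, 252 − 27.72 = 224.28→224) → #22b4e0
50%: (38 − 19 = 19→19, 202 − 101 = 101→101, 252 − 126 = 126→126) → #13657e
71%: (38 − 26.98 = 11.02→11, 202 − 143.42 = 58.58→59, 252 − 178.92 = 73.08→73) → #0b3b49
76%: (38 − 28.88 = 9.12→9, 202 − 153.52 = 48.48→48, 252 − 191.52 = 60.48→60) → #09303c
78%: (38 − 29.64 = 8.36→8, 202 − 157.56 = 44.44→44, 252 − 196.56 = 55.44→55) → #082c37

#22b4e0, #13657e, #0b3b49, #09303c, #082c37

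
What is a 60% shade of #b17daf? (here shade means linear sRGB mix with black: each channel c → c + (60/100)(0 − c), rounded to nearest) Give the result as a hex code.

#b17daf is rgb(177, 125, 175).
Lerp each channel 60% toward 0:
  R: 177 − 106.2 = 70.8 → 71
  G: 125 − 75 = 50 → 50
  B: 175 + 0.6×(0−175) = 175 − 105 = 70 → 70
rgb(71, 50, 70) = #473246.

#473246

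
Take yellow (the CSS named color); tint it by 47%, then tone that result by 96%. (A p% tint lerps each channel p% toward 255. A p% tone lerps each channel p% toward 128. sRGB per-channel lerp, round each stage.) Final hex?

#858580

CSS yellow is rgb(255, 255, 0).
Lerp each channel 47% toward 255:
  R: 255 + 0 = 255 → 255
  G: 255 + 0.47×(255−255) = 255 + 0 = 255 → 255
  B: 0 + 0.47×(255−0) = 0 + 119.85 = 119.85 → 120
After the tint: rgb(255, 255, 120) = #FFFF78.
A 96% tone moves each channel 96% toward 128:
  R: 255 + 0.96×(128−255) = 255 − 121.92 = 133.08 → 133
  G: 255 − 121.92 = 133.08 → 133
  B: 120 + 0.96×(128−120) = 120 + 7.68 = 127.68 → 128
rgb(133, 133, 128) = #858580.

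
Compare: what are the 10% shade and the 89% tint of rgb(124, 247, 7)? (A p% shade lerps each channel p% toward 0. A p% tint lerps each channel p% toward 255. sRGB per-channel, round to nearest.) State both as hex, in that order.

#70DE06, #F1FEE4

10% shade:
  R: 124 + 0.1×(0−124) = 124 − 12.4 = 111.6 → 112
  G: 247 + 0.1×(0−247) = 247 − 24.7 = 222.3 → 222
  B: 7 − 0.7 = 6.3 → 6
  → #70DE06
89% tint:
  R: 124 + 0.89×(255−124) = 124 + 116.59 = 240.59 → 241
  G: 247 + 0.89×(255−247) = 247 + 7.12 = 254.12 → 254
  B: 7 + 0.89×(255−7) = 7 + 220.72 = 227.72 → 228
  → #F1FEE4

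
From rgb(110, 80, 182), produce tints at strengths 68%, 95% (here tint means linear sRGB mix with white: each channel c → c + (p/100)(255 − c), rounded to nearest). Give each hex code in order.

68%: (110 + 98.6 = 208.6→209, 80 + 119 = 199→199, 182 + 49.64 = 231.64→232) → #D1C7E8
95%: (110 + 137.75 = 247.75→248, 80 + 166.25 = 246.25→246, 182 + 69.35 = 251.35→251) → #F8F6FB

#D1C7E8, #F8F6FB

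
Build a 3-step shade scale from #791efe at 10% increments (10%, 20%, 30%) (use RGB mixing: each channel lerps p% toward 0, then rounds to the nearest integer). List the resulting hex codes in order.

#791efe is rgb(121, 30, 254).
10%: (121 − 12.1 = 108.9→109, 30 − 3 = 27→27, 254 − 25.4 = 228.6→229) → #6d1be5
20%: (121 − 24.2 = 96.8→97, 30 − 6 = 24→24, 254 − 50.8 = 203.2→203) → #6118cb
30%: (121 − 36.3 = 84.7→85, 30 − 9 = 21→21, 254 − 76.2 = 177.8→178) → #5515b2

#6d1be5, #6118cb, #5515b2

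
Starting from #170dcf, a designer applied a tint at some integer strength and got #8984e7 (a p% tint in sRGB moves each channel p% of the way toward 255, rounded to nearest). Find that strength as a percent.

#170dcf is rgb(23, 13, 207); #8984e7 is rgb(137, 132, 231).
On the G channel (widest range): 132 ≈ 13 + (p/100)(255 − 13), so p ≈ 100×(132 − 13)/(255 − 13) = 11900/242 = 49.17.
p = 49 reproduces all three channels after rounding.

49%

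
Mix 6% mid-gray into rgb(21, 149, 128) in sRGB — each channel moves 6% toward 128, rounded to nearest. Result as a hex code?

#1B9480

Lerp each channel 6% toward 128:
  R: 21 + 6.42 = 27.42 → 27
  G: 149 + 0.06×(128−149) = 149 − 1.26 = 147.74 → 148
  B: 128 + 0 = 128 → 128
rgb(27, 148, 128) = #1B9480.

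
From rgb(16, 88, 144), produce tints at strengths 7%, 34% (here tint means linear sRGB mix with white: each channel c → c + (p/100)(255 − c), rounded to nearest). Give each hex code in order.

7%: (16 + 16.73 = 32.73→33, 88 + 11.69 = 99.69→100, 144 + 7.77 = 151.77→152) → #216498
34%: (16 + 81.26 = 97.26→97, 88 + 56.78 = 144.78→145, 144 + 37.74 = 181.74→182) → #6191B6

#216498, #6191B6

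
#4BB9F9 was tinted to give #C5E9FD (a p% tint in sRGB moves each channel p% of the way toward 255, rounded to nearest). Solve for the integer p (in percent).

#4BB9F9 is rgb(75, 185, 249); #C5E9FD is rgb(197, 233, 253).
On the R channel (widest range): 197 ≈ 75 + (p/100)(255 − 75), so p ≈ 100×(197 − 75)/(255 − 75) = 12200/180 = 67.78.
p = 68 reproduces all three channels after rounding.

68%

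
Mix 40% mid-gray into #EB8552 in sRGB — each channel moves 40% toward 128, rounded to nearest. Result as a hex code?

#EB8552 is rgb(235, 133, 82).
A 40% tone moves each channel 40% toward 128:
  R: 235 − 42.8 = 192.2 → 192
  G: 133 + 0.4×(128−133) = 133 − 2 = 131 → 131
  B: 82 + 0.4×(128−82) = 82 + 18.4 = 100.4 → 100
rgb(192, 131, 100) = #C08364.

#C08364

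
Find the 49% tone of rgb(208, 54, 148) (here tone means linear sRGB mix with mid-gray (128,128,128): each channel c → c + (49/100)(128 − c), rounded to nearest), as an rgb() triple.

rgb(169, 90, 138)

Per channel, c → c + 0.49(128 − c):
  R: 208 + 0.49×(128−208) = 208 − 39.2 = 168.8 → 169
  G: 54 + 36.26 = 90.26 → 90
  B: 148 + 0.49×(128−148) = 148 − 9.8 = 138.2 → 138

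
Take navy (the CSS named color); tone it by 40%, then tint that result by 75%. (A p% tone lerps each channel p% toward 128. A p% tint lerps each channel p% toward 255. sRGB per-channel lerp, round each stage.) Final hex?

CSS navy is rgb(0, 0, 128).
Per channel, c → c + 0.4(128 − c):
  R: 0 + 51.2 = 51.2 → 51
  G: 0 + 0.4×(128−0) = 0 + 51.2 = 51.2 → 51
  B: 128 + 0.4×(128−128) = 128 + 0 = 128 → 128
After the tone: rgb(51, 51, 128) = #333380.
A 75% tint moves each channel 75% toward 255:
  R: 51 + 153 = 204 → 204
  G: 51 + 0.75×(255−51) = 51 + 153 = 204 → 204
  B: 128 + 0.75×(255−128) = 128 + 95.25 = 223.25 → 223
rgb(204, 204, 223) = #ccccdf.

#ccccdf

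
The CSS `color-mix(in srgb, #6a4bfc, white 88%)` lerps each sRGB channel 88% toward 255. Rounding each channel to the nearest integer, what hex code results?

#6a4bfc is rgb(106, 75, 252).
An 88% tint moves each channel 88% toward 255:
  R: 106 + 131.12 = 237.12 → 237
  G: 75 + 158.4 = 233.4 → 233
  B: 252 + 0.88×(255−252) = 252 + 2.64 = 254.64 → 255
rgb(237, 233, 255) = #ede9ff.

#ede9ff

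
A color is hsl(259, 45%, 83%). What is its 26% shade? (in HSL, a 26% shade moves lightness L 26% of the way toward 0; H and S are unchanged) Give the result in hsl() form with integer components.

hsl(259, 45%, 61%)

L moves 26% from 83 toward 0: 83 − 21.58 = 61.42 → 61.
H and S are unchanged.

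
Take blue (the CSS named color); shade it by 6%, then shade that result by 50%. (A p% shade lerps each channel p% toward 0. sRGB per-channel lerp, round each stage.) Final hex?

CSS blue is rgb(0, 0, 255).
A 6% shade moves each channel 6% toward 0:
  R: 0 + 0.06×(0−0) = 0 + 0 = 0 → 0
  G: 0 + 0 = 0 → 0
  B: 255 + 0.06×(0−255) = 255 − 15.3 = 239.7 → 240
After the shade: rgb(0, 0, 240) = #0000f0.
A 50% shade moves each channel 50% toward 0:
  R: 0 + 0 = 0 → 0
  G: 0 + 0 = 0 → 0
  B: 240 + 0.5×(0−240) = 240 − 120 = 120 → 120
rgb(0, 0, 120) = #000078.

#000078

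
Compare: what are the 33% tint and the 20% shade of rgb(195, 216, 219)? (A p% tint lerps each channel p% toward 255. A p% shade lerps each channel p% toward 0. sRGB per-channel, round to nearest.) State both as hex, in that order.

33% tint:
  R: 195 + 0.33×(255−195) = 195 + 19.8 = 214.8 → 215
  G: 216 + 0.33×(255−216) = 216 + 12.87 = 228.87 → 229
  B: 219 + 11.88 = 230.88 → 231
  → #D7E5E7
20% shade:
  R: 195 − 39 = 156 → 156
  G: 216 + 0.2×(0−216) = 216 − 43.2 = 172.8 → 173
  B: 219 + 0.2×(0−219) = 219 − 43.8 = 175.2 → 175
  → #9CADAF

#D7E5E7, #9CADAF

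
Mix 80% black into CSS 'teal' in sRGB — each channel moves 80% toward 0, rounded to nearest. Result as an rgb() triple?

CSS teal is rgb(0, 128, 128).
An 80% shade moves each channel 80% toward 0:
  R: 0 + 0.8×(0−0) = 0 + 0 = 0 → 0
  G: 128 + 0.8×(0−128) = 128 − 102.4 = 25.6 → 26
  B: 128 + 0.8×(0−128) = 128 − 102.4 = 25.6 → 26

rgb(0, 26, 26)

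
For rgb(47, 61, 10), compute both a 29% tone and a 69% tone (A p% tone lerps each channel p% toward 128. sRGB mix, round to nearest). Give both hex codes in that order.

29% tone:
  R: 47 + 0.29×(128−47) = 47 + 23.49 = 70.49 → 70
  G: 61 + 0.29×(128−61) = 61 + 19.43 = 80.43 → 80
  B: 10 + 0.29×(128−10) = 10 + 34.22 = 44.22 → 44
  → #46502c
69% tone:
  R: 47 + 55.89 = 102.89 → 103
  G: 61 + 0.69×(128−61) = 61 + 46.23 = 107.23 → 107
  B: 10 + 0.69×(128−10) = 10 + 81.42 = 91.42 → 91
  → #676b5b

#46502c, #676b5b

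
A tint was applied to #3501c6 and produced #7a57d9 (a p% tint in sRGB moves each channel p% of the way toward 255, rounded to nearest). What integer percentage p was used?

#3501c6 is rgb(53, 1, 198); #7a57d9 is rgb(122, 87, 217).
On the G channel (widest range): 87 ≈ 1 + (p/100)(255 − 1), so p ≈ 100×(87 − 1)/(255 − 1) = 8600/254 = 33.86.
p = 34 reproduces all three channels after rounding.

34%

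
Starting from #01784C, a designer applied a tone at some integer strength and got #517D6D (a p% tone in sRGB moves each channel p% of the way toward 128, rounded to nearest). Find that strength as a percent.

63%

#01784C is rgb(1, 120, 76); #517D6D is rgb(81, 125, 109).
On the R channel (widest range): 81 ≈ 1 + (p/100)(128 − 1), so p ≈ 100×(81 − 1)/(128 − 1) = 8000/127 = 62.99.
p = 63 reproduces all three channels after rounding.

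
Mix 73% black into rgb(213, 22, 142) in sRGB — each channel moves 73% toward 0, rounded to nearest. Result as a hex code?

#3A0626

A 73% shade moves each channel 73% toward 0:
  R: 213 − 155.49 = 57.51 → 58
  G: 22 + 0.73×(0−22) = 22 − 16.06 = 5.94 → 6
  B: 142 + 0.73×(0−142) = 142 − 103.66 = 38.34 → 38
rgb(58, 6, 38) = #3A0626.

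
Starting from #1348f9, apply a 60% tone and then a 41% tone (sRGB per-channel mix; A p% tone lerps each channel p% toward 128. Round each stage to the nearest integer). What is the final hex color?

#1348f9 is rgb(19, 72, 249).
A 60% tone moves each channel 60% toward 128:
  R: 19 + 0.6×(128−19) = 19 + 65.4 = 84.4 → 84
  G: 72 + 0.6×(128−72) = 72 + 33.6 = 105.6 → 106
  B: 249 − 72.6 = 176.4 → 176
After the tone: rgb(84, 106, 176) = #546ab0.
Per channel, c → c + 0.41(128 − c):
  R: 84 + 0.41×(128−84) = 84 + 18.04 = 102.04 → 102
  G: 106 + 9.02 = 115.02 → 115
  B: 176 + 0.41×(128−176) = 176 − 19.68 = 156.32 → 156
rgb(102, 115, 156) = #66739c.

#66739c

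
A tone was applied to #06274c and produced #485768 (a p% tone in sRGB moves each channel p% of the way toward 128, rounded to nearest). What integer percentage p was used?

#06274c is rgb(6, 39, 76); #485768 is rgb(72, 87, 104).
On the R channel (widest range): 72 ≈ 6 + (p/100)(128 − 6), so p ≈ 100×(72 − 6)/(128 − 6) = 6600/122 = 54.10.
p = 54 reproduces all three channels after rounding.

54%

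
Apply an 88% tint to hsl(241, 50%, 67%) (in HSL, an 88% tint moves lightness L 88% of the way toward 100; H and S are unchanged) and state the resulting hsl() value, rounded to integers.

hsl(241, 50%, 96%)

L moves 88% from 67 toward 100: 67 + 29.04 = 96.04 → 96.
H and S are unchanged.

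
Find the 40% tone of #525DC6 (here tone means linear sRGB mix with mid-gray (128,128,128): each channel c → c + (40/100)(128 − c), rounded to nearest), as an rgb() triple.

rgb(100, 107, 170)

#525DC6 is rgb(82, 93, 198).
Per channel, c → c + 0.4(128 − c):
  R: 82 + 18.4 = 100.4 → 100
  G: 93 + 0.4×(128−93) = 93 + 14 = 107 → 107
  B: 198 − 28 = 170 → 170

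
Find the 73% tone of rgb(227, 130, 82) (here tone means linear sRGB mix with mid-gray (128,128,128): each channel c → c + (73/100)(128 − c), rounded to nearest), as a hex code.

#9B8174

Lerp each channel 73% toward 128:
  R: 227 − 72.27 = 154.73 → 155
  G: 130 + 0.73×(128−130) = 130 − 1.46 = 128.54 → 129
  B: 82 + 0.73×(128−82) = 82 + 33.58 = 115.58 → 116
rgb(155, 129, 116) = #9B8174.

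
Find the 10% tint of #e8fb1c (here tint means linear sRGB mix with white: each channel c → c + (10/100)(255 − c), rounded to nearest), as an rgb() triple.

rgb(234, 251, 51)

#e8fb1c is rgb(232, 251, 28).
Lerp each channel 10% toward 255:
  R: 232 + 0.1×(255−232) = 232 + 2.3 = 234.3 → 234
  G: 251 + 0.4 = 251.4 → 251
  B: 28 + 0.1×(255−28) = 28 + 22.7 = 50.7 → 51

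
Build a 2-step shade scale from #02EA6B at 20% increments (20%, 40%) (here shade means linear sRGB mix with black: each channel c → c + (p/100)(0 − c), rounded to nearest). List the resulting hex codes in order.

#02BB56, #018C40

#02EA6B is rgb(2, 234, 107).
20%: (2→2, 234 − 46.8 = 187.2→187, 107 − 21.4 = 85.6→86) → #02BB56
40%: (2 − 0.8 = 1.2→1, 234 − 93.6 = 140.4→140, 107 − 42.8 = 64.2→64) → #018C40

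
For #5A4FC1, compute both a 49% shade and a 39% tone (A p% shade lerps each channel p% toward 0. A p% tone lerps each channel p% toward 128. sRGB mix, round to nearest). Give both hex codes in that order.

#2E2862, #6962A8

#5A4FC1 is rgb(90, 79, 193).
49% shade:
  R: 90 + 0.49×(0−90) = 90 − 44.1 = 45.9 → 46
  G: 79 + 0.49×(0−79) = 79 − 38.71 = 40.29 → 40
  B: 193 − 94.57 = 98.43 → 98
  → #2E2862
39% tone:
  R: 90 + 14.82 = 104.82 → 105
  G: 79 + 19.11 = 98.11 → 98
  B: 193 + 0.39×(128−193) = 193 − 25.35 = 167.65 → 168
  → #6962A8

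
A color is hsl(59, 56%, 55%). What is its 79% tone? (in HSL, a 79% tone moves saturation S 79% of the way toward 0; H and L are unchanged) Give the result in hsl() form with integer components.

S moves 79% from 56 toward 0: 56 − 44.24 = 11.76 → 12.
H and L are unchanged.

hsl(59, 12%, 55%)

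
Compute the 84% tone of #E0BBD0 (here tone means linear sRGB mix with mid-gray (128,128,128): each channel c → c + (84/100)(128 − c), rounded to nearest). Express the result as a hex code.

#E0BBD0 is rgb(224, 187, 208).
Per channel, c → c + 0.84(128 − c):
  R: 224 + 0.84×(128−224) = 224 − 80.64 = 143.36 → 143
  G: 187 − 49.56 = 137.44 → 137
  B: 208 + 0.84×(128−208) = 208 − 67.2 = 140.8 → 141
rgb(143, 137, 141) = #8F898D.

#8F898D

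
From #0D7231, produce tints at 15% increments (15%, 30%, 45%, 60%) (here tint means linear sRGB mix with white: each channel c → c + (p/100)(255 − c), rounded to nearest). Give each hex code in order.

#318750, #569C6F, #7AB18E, #9EC7AD

#0D7231 is rgb(13, 114, 49).
15%: (13 + 36.3 = 49.3→49, 114 + 21.15 = 135.15→135, 49 + 30.9 = 79.9→80) → #318750
30%: (13 + 72.6 = 85.6→86, 114 + 42.3 = 156.3→156, 49 + 61.8 = 110.8→111) → #569C6F
45%: (13 + 108.9 = 121.9→122, 114 + 63.45 = 177.45→177, 49 + 92.7 = 141.7→142) → #7AB18E
60%: (13 + 145.2 = 158.2→158, 114 + 84.6 = 198.6→199, 49 + 123.6 = 172.6→173) → #9EC7AD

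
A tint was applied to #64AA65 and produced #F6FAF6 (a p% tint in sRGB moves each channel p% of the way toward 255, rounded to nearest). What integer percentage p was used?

94%

#64AA65 is rgb(100, 170, 101); #F6FAF6 is rgb(246, 250, 246).
On the R channel (widest range): 246 ≈ 100 + (p/100)(255 − 100), so p ≈ 100×(246 − 100)/(255 − 100) = 14600/155 = 94.19.
p = 94 reproduces all three channels after rounding.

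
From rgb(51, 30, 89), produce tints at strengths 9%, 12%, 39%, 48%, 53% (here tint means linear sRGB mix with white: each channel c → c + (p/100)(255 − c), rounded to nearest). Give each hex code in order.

9%: (51 + 18.36 = 69.36→69, 30 + 20.25 = 50.25→50, 89 + 14.94 = 103.94→104) → #453268
12%: (51 + 24.48 = 75.48→75, 30 + 27 = 57→57, 89 + 19.92 = 108.92→109) → #4b396d
39%: (51 + 79.56 = 130.56→131, 30 + 87.75 = 117.75→118, 89 + 64.74 = 153.74→154) → #83769a
48%: (51 + 97.92 = 148.92→149, 30 + 108 = 138→138, 89 + 79.68 = 168.68→169) → #958aa9
53%: (51 + 108.12 = 159.12→159, 30 + 119.25 = 149.25→149, 89 + 87.98 = 176.98→177) → #9f95b1

#453268, #4b396d, #83769a, #958aa9, #9f95b1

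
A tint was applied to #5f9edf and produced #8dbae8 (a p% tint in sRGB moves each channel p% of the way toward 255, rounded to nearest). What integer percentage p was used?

#5f9edf is rgb(95, 158, 223); #8dbae8 is rgb(141, 186, 232).
On the R channel (widest range): 141 ≈ 95 + (p/100)(255 − 95), so p ≈ 100×(141 − 95)/(255 − 95) = 4600/160 = 28.75.
p = 29 reproduces all three channels after rounding.

29%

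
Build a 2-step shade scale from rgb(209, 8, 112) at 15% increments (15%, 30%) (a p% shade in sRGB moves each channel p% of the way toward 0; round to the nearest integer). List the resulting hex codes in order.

15%: (209 − 31.35 = 177.65→178, 8 − 1.2 = 6.8→7, 112 − 16.8 = 95.2→95) → #B2075F
30%: (209 − 62.7 = 146.3→146, 8 − 2.4 = 5.6→6, 112 − 33.6 = 78.4→78) → #92064E

#B2075F, #92064E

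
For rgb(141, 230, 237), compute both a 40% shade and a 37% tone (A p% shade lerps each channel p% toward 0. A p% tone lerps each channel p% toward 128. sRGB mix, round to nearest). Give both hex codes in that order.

40% shade:
  R: 141 + 0.4×(0−141) = 141 − 56.4 = 84.6 → 85
  G: 230 + 0.4×(0−230) = 230 − 92 = 138 → 138
  B: 237 − 94.8 = 142.2 → 142
  → #558A8E
37% tone:
  R: 141 − 4.81 = 136.19 → 136
  G: 230 − 37.74 = 192.26 → 192
  B: 237 − 40.33 = 196.67 → 197
  → #88C0C5

#558A8E, #88C0C5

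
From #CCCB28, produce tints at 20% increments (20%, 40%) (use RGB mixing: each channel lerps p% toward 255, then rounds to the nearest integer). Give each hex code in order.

#D6D553, #E0E07E

#CCCB28 is rgb(204, 203, 40).
20%: (204 + 10.2 = 214.2→214, 203 + 10.4 = 213.4→213, 40 + 43 = 83→83) → #D6D553
40%: (204 + 20.4 = 224.4→224, 203 + 20.8 = 223.8→224, 40 + 86 = 126→126) → #E0E07E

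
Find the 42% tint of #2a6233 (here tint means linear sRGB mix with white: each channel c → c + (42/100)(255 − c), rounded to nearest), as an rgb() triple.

rgb(131, 164, 137)

#2a6233 is rgb(42, 98, 51).
Per channel, c → c + 0.42(255 − c):
  R: 42 + 0.42×(255−42) = 42 + 89.46 = 131.46 → 131
  G: 98 + 0.42×(255−98) = 98 + 65.94 = 163.94 → 164
  B: 51 + 85.68 = 136.68 → 137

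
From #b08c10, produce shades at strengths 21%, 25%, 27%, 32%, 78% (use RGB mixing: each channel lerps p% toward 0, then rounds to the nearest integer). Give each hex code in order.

#b08c10 is rgb(176, 140, 16).
21%: (176 − 36.96 = 139.04→139, 140 − 29.4 = 110.6→111, 16 − 3.36 = 12.64→13) → #8b6f0d
25%: (176 − 44 = 132→132, 140 − 35 = 105→105, 16 − 4 = 12→12) → #84690c
27%: (176 − 47.52 = 128.48→128, 140 − 37.8 = 102.2→102, 16 − 4.32 = 11.68→12) → #80660c
32%: (176 − 56.32 = 119.68→120, 140 − 44.8 = 95.2→95, 16 − 5.12 = 10.88→11) → #785f0b
78%: (176 − 137.28 = 38.72→39, 140 − 109.2 = 30.8→31, 16 − 12.48 = 3.52→4) → #271f04

#8b6f0d, #84690c, #80660c, #785f0b, #271f04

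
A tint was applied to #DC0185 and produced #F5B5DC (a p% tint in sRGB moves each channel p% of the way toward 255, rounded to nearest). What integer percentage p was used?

#DC0185 is rgb(220, 1, 133); #F5B5DC is rgb(245, 181, 220).
On the G channel (widest range): 181 ≈ 1 + (p/100)(255 − 1), so p ≈ 100×(181 − 1)/(255 − 1) = 18000/254 = 70.87.
p = 71 reproduces all three channels after rounding.

71%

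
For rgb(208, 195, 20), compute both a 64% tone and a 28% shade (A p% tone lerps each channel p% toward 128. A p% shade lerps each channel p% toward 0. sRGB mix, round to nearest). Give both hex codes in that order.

64% tone:
  R: 208 + 0.64×(128−208) = 208 − 51.2 = 156.8 → 157
  G: 195 + 0.64×(128−195) = 195 − 42.88 = 152.12 → 152
  B: 20 + 69.12 = 89.12 → 89
  → #9d9859
28% shade:
  R: 208 + 0.28×(0−208) = 208 − 58.24 = 149.76 → 150
  G: 195 − 54.6 = 140.4 → 140
  B: 20 + 0.28×(0−20) = 20 − 5.6 = 14.4 → 14
  → #968c0e

#9d9859, #968c0e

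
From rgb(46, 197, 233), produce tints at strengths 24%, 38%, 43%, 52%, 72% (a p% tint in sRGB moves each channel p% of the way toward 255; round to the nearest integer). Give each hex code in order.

#60d3ee, #7ddbf1, #88def2, #9be3f4, #c4eff9

24%: (46 + 50.16 = 96.16→96, 197 + 13.92 = 210.92→211, 233 + 5.28 = 238.28→238) → #60d3ee
38%: (46 + 79.42 = 125.42→125, 197 + 22.04 = 219.04→219, 233 + 8.36 = 241.36→241) → #7ddbf1
43%: (46 + 89.87 = 135.87→136, 197 + 24.94 = 221.94→222, 233 + 9.46 = 242.46→242) → #88def2
52%: (46 + 108.68 = 154.68→155, 197 + 30.16 = 227.16→227, 233 + 11.44 = 244.44→244) → #9be3f4
72%: (46 + 150.48 = 196.48→196, 197 + 41.76 = 238.76→239, 233 + 15.84 = 248.84→249) → #c4eff9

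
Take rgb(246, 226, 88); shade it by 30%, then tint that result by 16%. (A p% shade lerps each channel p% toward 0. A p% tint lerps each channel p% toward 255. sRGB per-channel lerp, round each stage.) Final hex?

A 30% shade moves each channel 30% toward 0:
  R: 246 + 0.3×(0−246) = 246 − 73.8 = 172.2 → 172
  G: 226 + 0.3×(0−226) = 226 − 67.8 = 158.2 → 158
  B: 88 + 0.3×(0−88) = 88 − 26.4 = 61.6 → 62
After the shade: rgb(172, 158, 62) = #AC9E3E.
Lerp each channel 16% toward 255:
  R: 172 + 0.16×(255−172) = 172 + 13.28 = 185.28 → 185
  G: 158 + 15.52 = 173.52 → 174
  B: 62 + 0.16×(255−62) = 62 + 30.88 = 92.88 → 93
rgb(185, 174, 93) = #B9AE5D.

#B9AE5D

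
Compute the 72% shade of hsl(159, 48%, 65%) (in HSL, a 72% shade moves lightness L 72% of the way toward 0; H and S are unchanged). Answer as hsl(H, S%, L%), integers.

hsl(159, 48%, 18%)

L moves 72% from 65 toward 0: 65 − 46.8 = 18.2 → 18.
H and S are unchanged.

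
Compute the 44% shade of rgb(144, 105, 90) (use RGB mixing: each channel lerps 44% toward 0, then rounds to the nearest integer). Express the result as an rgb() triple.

A 44% shade moves each channel 44% toward 0:
  R: 144 − 63.36 = 80.64 → 81
  G: 105 + 0.44×(0−105) = 105 − 46.2 = 58.8 → 59
  B: 90 − 39.6 = 50.4 → 50

rgb(81, 59, 50)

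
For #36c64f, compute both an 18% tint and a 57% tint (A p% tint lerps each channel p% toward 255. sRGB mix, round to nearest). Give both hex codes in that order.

#36c64f is rgb(54, 198, 79).
18% tint:
  R: 54 + 36.18 = 90.18 → 90
  G: 198 + 10.26 = 208.26 → 208
  B: 79 + 0.18×(255−79) = 79 + 31.68 = 110.68 → 111
  → #5ad06f
57% tint:
  R: 54 + 0.57×(255−54) = 54 + 114.57 = 168.57 → 169
  G: 198 + 0.57×(255−198) = 198 + 32.49 = 230.49 → 230
  B: 79 + 100.32 = 179.32 → 179
  → #a9e6b3

#5ad06f, #a9e6b3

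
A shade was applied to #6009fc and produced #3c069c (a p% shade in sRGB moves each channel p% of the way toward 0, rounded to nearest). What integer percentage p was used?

#6009fc is rgb(96, 9, 252); #3c069c is rgb(60, 6, 156).
On the B channel (widest range): 156 ≈ 252 + (p/100)(0 − 252), so p ≈ 100×(156 − 252)/(0 − 252) = -9600/-252 = 38.10.
p = 38 reproduces all three channels after rounding.

38%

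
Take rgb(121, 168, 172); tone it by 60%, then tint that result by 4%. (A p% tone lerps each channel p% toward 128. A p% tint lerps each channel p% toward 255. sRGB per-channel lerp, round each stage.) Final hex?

Lerp each channel 60% toward 128:
  R: 121 + 0.6×(128−121) = 121 + 4.2 = 125.2 → 125
  G: 168 + 0.6×(128−168) = 168 − 24 = 144 → 144
  B: 172 − 26.4 = 145.6 → 146
After the tone: rgb(125, 144, 146) = #7d9092.
A 4% tint moves each channel 4% toward 255:
  R: 125 + 5.2 = 130.2 → 130
  G: 144 + 0.04×(255−144) = 144 + 4.44 = 148.44 → 148
  B: 146 + 4.36 = 150.36 → 150
rgb(130, 148, 150) = #829496.

#829496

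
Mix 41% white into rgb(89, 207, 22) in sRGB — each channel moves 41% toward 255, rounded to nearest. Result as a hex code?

A 41% tint moves each channel 41% toward 255:
  R: 89 + 68.06 = 157.06 → 157
  G: 207 + 19.68 = 226.68 → 227
  B: 22 + 0.41×(255−22) = 22 + 95.53 = 117.53 → 118
rgb(157, 227, 118) = #9de376.

#9de376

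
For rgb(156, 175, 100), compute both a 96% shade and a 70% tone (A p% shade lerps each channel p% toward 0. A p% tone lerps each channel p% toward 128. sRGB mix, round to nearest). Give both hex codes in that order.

#060704, #888e78

96% shade:
  R: 156 − 149.76 = 6.24 → 6
  G: 175 − 168 = 7 → 7
  B: 100 − 96 = 4 → 4
  → #060704
70% tone:
  R: 156 + 0.7×(128−156) = 156 − 19.6 = 136.4 → 136
  G: 175 − 32.9 = 142.1 → 142
  B: 100 + 19.6 = 119.6 → 120
  → #888e78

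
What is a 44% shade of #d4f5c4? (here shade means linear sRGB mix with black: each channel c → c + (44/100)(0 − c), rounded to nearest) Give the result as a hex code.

#77896e

#d4f5c4 is rgb(212, 245, 196).
A 44% shade moves each channel 44% toward 0:
  R: 212 + 0.44×(0−212) = 212 − 93.28 = 118.72 → 119
  G: 245 − 107.8 = 137.2 → 137
  B: 196 − 86.24 = 109.76 → 110
rgb(119, 137, 110) = #77896e.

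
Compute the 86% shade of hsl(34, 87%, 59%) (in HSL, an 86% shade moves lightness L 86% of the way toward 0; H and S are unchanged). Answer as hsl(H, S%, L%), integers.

L moves 86% from 59 toward 0: 59 − 50.74 = 8.26 → 8.
H and S are unchanged.

hsl(34, 87%, 8%)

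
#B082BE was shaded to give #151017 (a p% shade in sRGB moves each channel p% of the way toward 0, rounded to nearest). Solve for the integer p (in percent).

#B082BE is rgb(176, 130, 190); #151017 is rgb(21, 16, 23).
On the B channel (widest range): 23 ≈ 190 + (p/100)(0 − 190), so p ≈ 100×(23 − 190)/(0 − 190) = -16700/-190 = 87.89.
p = 88 reproduces all three channels after rounding.

88%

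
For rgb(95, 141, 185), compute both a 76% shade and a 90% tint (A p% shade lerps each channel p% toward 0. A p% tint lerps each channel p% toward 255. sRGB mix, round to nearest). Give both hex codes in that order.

76% shade:
  R: 95 + 0.76×(0−95) = 95 − 72.2 = 22.8 → 23
  G: 141 + 0.76×(0−141) = 141 − 107.16 = 33.84 → 34
  B: 185 + 0.76×(0−185) = 185 − 140.6 = 44.4 → 44
  → #17222C
90% tint:
  R: 95 + 0.9×(255−95) = 95 + 144 = 239 → 239
  G: 141 + 0.9×(255−141) = 141 + 102.6 = 243.6 → 244
  B: 185 + 0.9×(255−185) = 185 + 63 = 248 → 248
  → #EFF4F8

#17222C, #EFF4F8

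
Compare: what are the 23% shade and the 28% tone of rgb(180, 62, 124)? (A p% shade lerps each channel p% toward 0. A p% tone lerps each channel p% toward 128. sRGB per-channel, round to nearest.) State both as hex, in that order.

23% shade:
  R: 180 − 41.4 = 138.6 → 139
  G: 62 + 0.23×(0−62) = 62 − 14.26 = 47.74 → 48
  B: 124 + 0.23×(0−124) = 124 − 28.52 = 95.48 → 95
  → #8b305f
28% tone:
  R: 180 − 14.56 = 165.44 → 165
  G: 62 + 18.48 = 80.48 → 80
  B: 124 + 0.28×(128−124) = 124 + 1.12 = 125.12 → 125
  → #a5507d

#8b305f, #a5507d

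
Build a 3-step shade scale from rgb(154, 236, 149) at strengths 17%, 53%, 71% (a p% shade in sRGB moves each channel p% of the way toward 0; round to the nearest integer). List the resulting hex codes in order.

17%: (154 − 26.18 = 127.82→128, 236 − 40.12 = 195.88→196, 149 − 25.33 = 123.67→124) → #80C47C
53%: (154 − 81.62 = 72.38→72, 236 − 125.08 = 110.92→111, 149 − 78.97 = 70.03→70) → #486F46
71%: (154 − 109.34 = 44.66→45, 236 − 167.56 = 68.44→68, 149 − 105.79 = 43.21→43) → #2D442B

#80C47C, #486F46, #2D442B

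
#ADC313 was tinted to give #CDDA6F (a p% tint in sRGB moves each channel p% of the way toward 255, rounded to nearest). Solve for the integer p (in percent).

39%

#ADC313 is rgb(173, 195, 19); #CDDA6F is rgb(205, 218, 111).
On the B channel (widest range): 111 ≈ 19 + (p/100)(255 − 19), so p ≈ 100×(111 − 19)/(255 − 19) = 9200/236 = 38.98.
p = 39 reproduces all three channels after rounding.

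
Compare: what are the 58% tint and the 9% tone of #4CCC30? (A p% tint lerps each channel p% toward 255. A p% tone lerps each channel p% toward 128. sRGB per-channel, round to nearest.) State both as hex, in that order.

#B4EAA8, #51C537

#4CCC30 is rgb(76, 204, 48).
58% tint:
  R: 76 + 0.58×(255−76) = 76 + 103.82 = 179.82 → 180
  G: 204 + 0.58×(255−204) = 204 + 29.58 = 233.58 → 234
  B: 48 + 0.58×(255−48) = 48 + 120.06 = 168.06 → 168
  → #B4EAA8
9% tone:
  R: 76 + 0.09×(128−76) = 76 + 4.68 = 80.68 → 81
  G: 204 + 0.09×(128−204) = 204 − 6.84 = 197.16 → 197
  B: 48 + 0.09×(128−48) = 48 + 7.2 = 55.2 → 55
  → #51C537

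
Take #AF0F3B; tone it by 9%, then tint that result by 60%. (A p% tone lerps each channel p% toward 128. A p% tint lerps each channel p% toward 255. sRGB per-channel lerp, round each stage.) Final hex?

#DDA3B3

#AF0F3B is rgb(175, 15, 59).
A 9% tone moves each channel 9% toward 128:
  R: 175 + 0.09×(128−175) = 175 − 4.23 = 170.77 → 171
  G: 15 + 10.17 = 25.17 → 25
  B: 59 + 0.09×(128−59) = 59 + 6.21 = 65.21 → 65
After the tone: rgb(171, 25, 65) = #AB1941.
Per channel, c → c + 0.6(255 − c):
  R: 171 + 0.6×(255−171) = 171 + 50.4 = 221.4 → 221
  G: 25 + 138 = 163 → 163
  B: 65 + 114 = 179 → 179
rgb(221, 163, 179) = #DDA3B3.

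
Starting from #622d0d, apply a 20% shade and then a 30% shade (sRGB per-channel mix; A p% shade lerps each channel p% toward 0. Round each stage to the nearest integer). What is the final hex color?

#622d0d is rgb(98, 45, 13).
A 20% shade moves each channel 20% toward 0:
  R: 98 + 0.2×(0−98) = 98 − 19.6 = 78.4 → 78
  G: 45 + 0.2×(0−45) = 45 − 9 = 36 → 36
  B: 13 − 2.6 = 10.4 → 10
After the shade: rgb(78, 36, 10) = #4e240a.
Lerp each channel 30% toward 0:
  R: 78 + 0.3×(0−78) = 78 − 23.4 = 54.6 → 55
  G: 36 + 0.3×(0−36) = 36 − 10.8 = 25.2 → 25
  B: 10 + 0.3×(0−10) = 10 − 3 = 7 → 7
rgb(55, 25, 7) = #371907.

#371907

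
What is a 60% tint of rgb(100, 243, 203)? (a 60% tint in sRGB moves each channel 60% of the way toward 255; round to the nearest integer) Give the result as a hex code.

Per channel, c → c + 0.6(255 − c):
  R: 100 + 0.6×(255−100) = 100 + 93 = 193 → 193
  G: 243 + 0.6×(255−243) = 243 + 7.2 = 250.2 → 250
  B: 203 + 0.6×(255−203) = 203 + 31.2 = 234.2 → 234
rgb(193, 250, 234) = #c1faea.

#c1faea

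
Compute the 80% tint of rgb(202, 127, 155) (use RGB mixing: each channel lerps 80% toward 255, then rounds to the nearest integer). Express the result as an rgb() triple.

rgb(244, 229, 235)

Lerp each channel 80% toward 255:
  R: 202 + 0.8×(255−202) = 202 + 42.4 = 244.4 → 244
  G: 127 + 0.8×(255−127) = 127 + 102.4 = 229.4 → 229
  B: 155 + 80 = 235 → 235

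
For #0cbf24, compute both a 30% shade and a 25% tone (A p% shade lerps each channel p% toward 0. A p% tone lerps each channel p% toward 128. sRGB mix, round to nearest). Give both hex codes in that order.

#0cbf24 is rgb(12, 191, 36).
30% shade:
  R: 12 + 0.3×(0−12) = 12 − 3.6 = 8.4 → 8
  G: 191 − 57.3 = 133.7 → 134
  B: 36 + 0.3×(0−36) = 36 − 10.8 = 25.2 → 25
  → #088619
25% tone:
  R: 12 + 29 = 41 → 41
  G: 191 − 15.75 = 175.25 → 175
  B: 36 + 0.25×(128−36) = 36 + 23 = 59 → 59
  → #29af3b

#088619, #29af3b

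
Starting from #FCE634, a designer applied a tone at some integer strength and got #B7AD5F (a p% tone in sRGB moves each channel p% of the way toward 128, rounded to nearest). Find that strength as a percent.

56%

#FCE634 is rgb(252, 230, 52); #B7AD5F is rgb(183, 173, 95).
On the R channel (widest range): 183 ≈ 252 + (p/100)(128 − 252), so p ≈ 100×(183 − 252)/(128 − 252) = -6900/-124 = 55.65.
p = 56 reproduces all three channels after rounding.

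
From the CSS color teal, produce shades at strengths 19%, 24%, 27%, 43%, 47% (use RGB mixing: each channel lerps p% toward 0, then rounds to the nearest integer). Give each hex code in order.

#006868, #006161, #005D5D, #004949, #004444

CSS teal is rgb(0, 128, 128).
19%: (0→0, 128 − 24.32 = 103.68→104, 128 − 24.32 = 103.68→104) → #006868
24%: (0→0, 128 − 30.72 = 97.28→97, 128 − 30.72 = 97.28→97) → #006161
27%: (0→0, 128 − 34.56 = 93.44→93, 128 − 34.56 = 93.44→93) → #005D5D
43%: (0→0, 128 − 55.04 = 72.96→73, 128 − 55.04 = 72.96→73) → #004949
47%: (0→0, 128 − 60.16 = 67.84→68, 128 − 60.16 = 67.84→68) → #004444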